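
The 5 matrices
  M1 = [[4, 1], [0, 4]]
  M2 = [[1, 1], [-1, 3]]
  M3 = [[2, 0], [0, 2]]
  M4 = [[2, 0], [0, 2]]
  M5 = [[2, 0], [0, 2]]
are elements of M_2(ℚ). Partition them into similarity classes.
3 classes: {M1}, {M2}, {M3, M4, M5}

Characteristic polynomials: χ_{M1} = (x - 4)^2, χ_{M2} = (x - 2)^2, χ_{M3} = (x - 2)^2, χ_{M4} = (x - 2)^2, χ_{M5} = (x - 2)^2.

{M1}: invariant factors (x - 4)^2.

{M2}: invariant factors (x - 2)^2.

{M3, M4, M5}: invariant factors x - 2, x - 2.

Matrices are similar if and only if their invariant-factor lists agree; the partition into similarity classes is {M1}, {M2}, {M3, M4, M5}.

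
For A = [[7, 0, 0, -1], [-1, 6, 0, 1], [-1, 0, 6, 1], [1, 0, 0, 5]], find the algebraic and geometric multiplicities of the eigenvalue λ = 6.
algebraic multiplicity 4, geometric multiplicity 3

The characteristic polynomial is (x - 6)^4, so the factor x - 6 appears with exponent 4: the algebraic multiplicity is 4.

rank(A - 6I) = 1, so the eigenspace has dimension 4 - 1 = 3: the geometric multiplicity is 3.

Since 3 < 4, A is not diagonalizable.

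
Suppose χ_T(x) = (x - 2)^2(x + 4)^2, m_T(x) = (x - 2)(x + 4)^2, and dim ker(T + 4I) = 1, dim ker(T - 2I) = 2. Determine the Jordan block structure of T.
Jordan blocks: (-4, 2), (2, 1), (2, 1)

λ = -4: algebraic multiplicity 2 (exponent in χ_T), largest block size 2 (exponent in m_T), 1 block (geometric multiplicity). This forces block sizes [2].
λ = 2: algebraic multiplicity 2 (exponent in χ_T), largest block size 1 (exponent in m_T), 2 blocks (geometric multiplicity). These force block sizes [1, 1].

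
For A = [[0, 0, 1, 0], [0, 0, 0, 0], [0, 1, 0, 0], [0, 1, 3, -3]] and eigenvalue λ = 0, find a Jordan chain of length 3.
v_1 = [[1, 1, 0, 0]]^T, v_2 = [[0, 0, 1, 1]]^T, v_3 = [[1, 0, 0, 0]]^T

We seek v_1 ∈ ker(A^3) \ ker(A^2), then set v_{i+1} = A v_i.

One such chain is v_1 = [[1, 1, 0, 0]]^T, v_2 = [[0, 0, 1, 1]]^T, v_3 = [[1, 0, 0, 0]]^T. Check: A v_3 = [[0, 0, 0, 0]]^T = 0.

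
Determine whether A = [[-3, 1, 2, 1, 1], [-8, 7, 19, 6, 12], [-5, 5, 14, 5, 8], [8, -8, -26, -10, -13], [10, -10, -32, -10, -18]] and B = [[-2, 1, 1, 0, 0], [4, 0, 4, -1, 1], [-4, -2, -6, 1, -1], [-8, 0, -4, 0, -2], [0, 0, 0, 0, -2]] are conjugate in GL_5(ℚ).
No.

Both have characteristic polynomial (x + 2)^5, but the minimal polynomial of A is (x + 2)^3 while the minimal polynomial of B is (x + 2)^2. The minimal polynomial is a similarity invariant, so A and B are not similar.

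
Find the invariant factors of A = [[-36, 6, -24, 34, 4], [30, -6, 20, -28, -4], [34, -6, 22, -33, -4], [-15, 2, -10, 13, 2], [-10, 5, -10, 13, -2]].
(x + 2)^2, (x + 1)(x + 2)^2

The Jordan structure of A has elementary divisors (x + 2)^2, (x + 2)^2, (x + 1). Arranging the block sizes at each eigenvalue in decreasing order and taking row products gives the invariant factors.

Invariant factors (smallest first, each dividing the next): (x + 2)^2, (x + 1)(x + 2)^2.

Check: the last factor (x + 1)(x + 2)^2 is the minimal polynomial, and the product (x + 1)(x + 2)^4 is the characteristic polynomial.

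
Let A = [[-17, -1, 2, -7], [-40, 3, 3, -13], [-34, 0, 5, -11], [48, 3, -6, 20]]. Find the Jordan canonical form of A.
J = [[-1, 0, 0, 0], [0, 4, 1, 0], [0, 0, 4, 1], [0, 0, 0, 4]]

The characteristic polynomial is det(xI - A) = (x - 4)^3(x + 1), so the eigenvalues are -1 (algebraic multiplicity 1), 4 (algebraic multiplicity 3).

For λ = -1: algebraic multiplicity 1 gives one 1×1 block.

For λ = 4: rank(A - 4I) = 3, rank((A - 4I)^2) = 2, rank((A - 4I)^3) = 1. The eigenspace has dimension 4 - 3 = 1, so there is 1 Jordan block; the rank sequence gives block sizes [3].

Assembling the blocks gives the Jordan form J above.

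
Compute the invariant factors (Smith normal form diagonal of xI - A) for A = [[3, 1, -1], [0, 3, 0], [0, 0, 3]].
The Jordan structure of A has elementary divisors (x - 3)^2, (x - 3). Arranging the block sizes at each eigenvalue in decreasing order and taking row products gives the invariant factors.

Invariant factors (smallest first, each dividing the next): x - 3, (x - 3)^2.

Check: the last factor (x - 3)^2 is the minimal polynomial, and the product (x - 3)^3 is the characteristic polynomial.

x - 3, (x - 3)^2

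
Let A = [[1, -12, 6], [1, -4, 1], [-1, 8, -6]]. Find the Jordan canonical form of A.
J = [[-5, 0, 0], [0, -2, 1], [0, 0, -2]]

The characteristic polynomial is det(xI - A) = (x + 2)^2(x + 5), so the eigenvalues are -5 (algebraic multiplicity 1), -2 (algebraic multiplicity 2).

For λ = -5: algebraic multiplicity 1 gives one 1×1 block.

For λ = -2: rank(A + 2I) = 2, rank((A + 2I)^2) = 1. The eigenspace has dimension 3 - 2 = 1, so there is 1 Jordan block; the rank sequence gives block sizes [2].

Assembling the blocks gives the Jordan form J above.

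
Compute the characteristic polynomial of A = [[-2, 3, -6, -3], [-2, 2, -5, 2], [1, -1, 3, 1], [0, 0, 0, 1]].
χ_A(x) = (x - 1)^4

xI - A = [[x + 2, -3, 6, 3], [2, x - 2, 5, -2], [-1, 1, x - 3, -1], [0, 0, 0, x - 1]].

Expanding det(xI - A) along the first row:
det(xI - A) = + (x + 2)·det([[x - 2, 5, -2], [1, x - 3, -1], [0, 0, x - 1]]) - (-3)·det([[2, 5, -2], [-1, x - 3, -1], [0, 0, x - 1]]) + (6)·det([[2, x - 2, -2], [-1, 1, -1], [0, 0, x - 1]]) - (3)·det([[2, x - 2, 5], [-1, 1, x - 3], [0, 0, 0]]).

Evaluating gives χ_A(x) = x^4 - 4x^3 + 6x^2 - 4x + 1 = (x - 1)^4.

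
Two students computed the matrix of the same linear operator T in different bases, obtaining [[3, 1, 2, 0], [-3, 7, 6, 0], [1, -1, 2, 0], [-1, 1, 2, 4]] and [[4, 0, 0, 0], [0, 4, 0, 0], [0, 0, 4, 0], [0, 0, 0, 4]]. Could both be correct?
No.

Both have characteristic polynomial (x - 4)^4, but the minimal polynomial of A is (x - 4)^2 while the minimal polynomial of B is x - 4. The minimal polynomial is a similarity invariant, so A and B are not similar.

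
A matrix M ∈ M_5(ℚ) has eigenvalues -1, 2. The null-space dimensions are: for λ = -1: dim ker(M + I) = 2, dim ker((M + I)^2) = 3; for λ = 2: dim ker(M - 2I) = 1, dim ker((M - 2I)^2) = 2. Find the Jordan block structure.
Jordan blocks: (-1, 2), (-1, 1), (2, 2)

λ = -1: successive nullity increments [2, 1] count blocks of size ≥ k; block sizes are [2, 1].
λ = 2: successive nullity increments [1, 1] count blocks of size ≥ k; block sizes are [2].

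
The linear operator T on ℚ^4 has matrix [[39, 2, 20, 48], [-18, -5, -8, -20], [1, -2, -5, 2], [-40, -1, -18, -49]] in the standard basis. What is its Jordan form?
The characteristic polynomial is det(xI - A) = (x + 5)^4, so the eigenvalues are -5 (algebraic multiplicity 4).

For λ = -5: rank(A + 5I) = 2, rank((A + 5I)^2) = 0. The eigenspace has dimension 4 - 2 = 2, so there are 2 Jordan blocks; the rank sequence gives block sizes [2, 2].

Assembling the blocks gives the Jordan form J above.

J = [[-5, 1, 0, 0], [0, -5, 0, 0], [0, 0, -5, 1], [0, 0, 0, -5]]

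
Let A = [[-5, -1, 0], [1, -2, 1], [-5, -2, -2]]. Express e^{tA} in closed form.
A has Jordan form J = [[-3, 1, 0], [0, -3, 1], [0, 0, -3]] with A = PJP^{-1}, so e^{tA} = P e^{tJ} P^{-1}.

For a Jordan block J_k(λ), e^{tJ_k(λ)} = e^{λt} · (I + tN + t^2 N^2/2! + ... + t^{k-1} N^{k-1}/(k-1)!) where N is the nilpotent superdiagonal part.

Assembling the blocks and conjugating back gives the entries of e^{tA} as shown above.

e^{tA} = [[(3*t^2 - 4*t + 2)*e^{-3*t}/2, t*(t - 2)*e^{-3*t}/2, -t^2*e^{-3*t}/2], [t*(1 - 3*t)*e^{-3*t}, (-t^2 + t + 1)*e^{-3*t}, t*(t + 1)*e^{-3*t}], [t*(3*t - 10)*e^{-3*t}/2, t*(t - 4)*e^{-3*t}/2, (-t^2/2 + t + 1)*e^{-3*t}]]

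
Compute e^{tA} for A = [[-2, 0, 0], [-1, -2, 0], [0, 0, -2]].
A has Jordan form J = [[-2, 1, 0], [0, -2, 0], [0, 0, -2]] with A = PJP^{-1}, so e^{tA} = P e^{tJ} P^{-1}.

For a Jordan block J_k(λ), e^{tJ_k(λ)} = e^{λt} · (I + tN + t^2 N^2/2! + ... + t^{k-1} N^{k-1}/(k-1)!) where N is the nilpotent superdiagonal part.

Assembling the blocks and conjugating back gives the entries of e^{tA} as shown above.

e^{tA} = [[e^{-2*t}, 0, 0], [-t*e^{-2*t}, e^{-2*t}, 0], [0, 0, e^{-2*t}]]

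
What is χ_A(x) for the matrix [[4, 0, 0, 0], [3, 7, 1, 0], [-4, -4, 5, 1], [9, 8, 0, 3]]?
χ_A(x) = (x - 5)^3(x - 4)

xI - A = [[x - 4, 0, 0, 0], [-3, x - 7, -1, 0], [4, 4, x - 5, -1], [-9, -8, 0, x - 3]].

Expanding det(xI - A) along the first row:
det(xI - A) = + (x - 4)·det([[x - 7, -1, 0], [4, x - 5, -1], [-8, 0, x - 3]]) - (0)·det([[-3, -1, 0], [4, x - 5, -1], [-9, 0, x - 3]]) + (0)·det([[-3, x - 7, 0], [4, 4, -1], [-9, -8, x - 3]]) - (0)·det([[-3, x - 7, -1], [4, 4, x - 5], [-9, -8, 0]]).

Evaluating gives χ_A(x) = x^4 - 19x^3 + 135x^2 - 425x + 500 = (x - 5)^3(x - 4).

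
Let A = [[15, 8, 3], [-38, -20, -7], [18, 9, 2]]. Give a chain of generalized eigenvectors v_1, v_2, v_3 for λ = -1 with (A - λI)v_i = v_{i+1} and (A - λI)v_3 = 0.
We seek v_1 ∈ ker((A + I)^3) \ ker((A + I)^2), then set v_{i+1} = (A + I) v_i.

One such chain is v_1 = [[2, -1, -8]]^T, v_2 = [[0, -1, 3]]^T, v_3 = [[1, -2, 0]]^T. Check: (A + I) v_3 = [[0, 0, 0]]^T = 0.

v_1 = [[2, -1, -8]]^T, v_2 = [[0, -1, 3]]^T, v_3 = [[1, -2, 0]]^T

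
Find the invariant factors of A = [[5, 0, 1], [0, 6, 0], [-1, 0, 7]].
The Jordan structure of A has elementary divisors (x - 6)^2, (x - 6). Arranging the block sizes at each eigenvalue in decreasing order and taking row products gives the invariant factors.

Invariant factors (smallest first, each dividing the next): x - 6, (x - 6)^2.

Check: the last factor (x - 6)^2 is the minimal polynomial, and the product (x - 6)^3 is the characteristic polynomial.

x - 6, (x - 6)^2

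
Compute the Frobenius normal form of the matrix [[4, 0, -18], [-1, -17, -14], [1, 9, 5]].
R = [[0, 0, 20], [1, 0, -11], [0, 1, -8]]

The invariant factors of A (the non-unit diagonal entries of the Smith normal form of xI - A over ℚ[x]) are (x - 1)(x + 4)(x + 5), each dividing the next. The characteristic polynomial is their product, (x - 1)(x + 4)(x + 5).

The rational canonical form is the block-diagonal matrix of companion matrices C(f_i):
R = [[0, 0, 20], [1, 0, -11], [0, 1, -8]].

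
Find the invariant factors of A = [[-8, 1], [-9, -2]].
(x + 5)^2

The Jordan structure of A has elementary divisors (x + 5)^2. Arranging the block sizes at each eigenvalue in decreasing order and taking row products gives the invariant factors.

Invariant factors (smallest first, each dividing the next): (x + 5)^2.

Check: the last factor (x + 5)^2 is the minimal polynomial, and the product (x + 5)^2 is the characteristic polynomial.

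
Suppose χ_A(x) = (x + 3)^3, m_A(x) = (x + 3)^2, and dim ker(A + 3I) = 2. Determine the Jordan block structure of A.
Jordan blocks: (-3, 2), (-3, 1)

λ = -3: algebraic multiplicity 3 (exponent in χ_A), largest block size 2 (exponent in m_A), 2 blocks (geometric multiplicity). These force block sizes [2, 1].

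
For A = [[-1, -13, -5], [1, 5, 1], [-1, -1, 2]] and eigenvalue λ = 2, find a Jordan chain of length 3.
v_1 = [[3, -2, 4]]^T, v_2 = [[-3, 1, -1]]^T, v_3 = [[1, -1, 2]]^T

We seek v_1 ∈ ker((A - 2I)^3) \ ker((A - 2I)^2), then set v_{i+1} = (A - 2I) v_i.

One such chain is v_1 = [[3, -2, 4]]^T, v_2 = [[-3, 1, -1]]^T, v_3 = [[1, -1, 2]]^T. Check: (A - 2I) v_3 = [[0, 0, 0]]^T = 0.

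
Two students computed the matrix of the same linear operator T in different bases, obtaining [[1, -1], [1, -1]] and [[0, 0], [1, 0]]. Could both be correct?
Yes.

Two matrices over a field are similar if and only if they have the same invariant factors.

Both A and B have characteristic polynomial x^2 and minimal polynomial x^2. Computing further, both have invariant factors x^2. Hence A and B are similar.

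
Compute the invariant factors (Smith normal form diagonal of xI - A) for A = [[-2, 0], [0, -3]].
(x + 2)(x + 3)

The Jordan structure of A has elementary divisors (x + 3), (x + 2). Arranging the block sizes at each eigenvalue in decreasing order and taking row products gives the invariant factors.

Invariant factors (smallest first, each dividing the next): (x + 2)(x + 3).

Check: the last factor (x + 2)(x + 3) is the minimal polynomial, and the product (x + 2)(x + 3) is the characteristic polynomial.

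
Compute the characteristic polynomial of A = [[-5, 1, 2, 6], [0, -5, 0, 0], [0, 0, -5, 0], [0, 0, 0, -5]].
χ_A(x) = (x + 5)^4

xI - A = [[x + 5, -1, -2, -6], [0, x + 5, 0, 0], [0, 0, x + 5, 0], [0, 0, 0, x + 5]].

Expanding det(xI - A) along the first row:
det(xI - A) = + (x + 5)·det([[x + 5, 0, 0], [0, x + 5, 0], [0, 0, x + 5]]) - (-1)·det([[0, 0, 0], [0, x + 5, 0], [0, 0, x + 5]]) + (-2)·det([[0, x + 5, 0], [0, 0, 0], [0, 0, x + 5]]) - (-6)·det([[0, x + 5, 0], [0, 0, x + 5], [0, 0, 0]]).

Evaluating gives χ_A(x) = x^4 + 20x^3 + 150x^2 + 500x + 625 = (x + 5)^4.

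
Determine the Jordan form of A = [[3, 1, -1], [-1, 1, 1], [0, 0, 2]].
The characteristic polynomial is det(xI - A) = (x - 2)^3, so the eigenvalues are 2 (algebraic multiplicity 3).

For λ = 2: rank(A - 2I) = 1, rank((A - 2I)^2) = 0. The eigenspace has dimension 3 - 1 = 2, so there are 2 Jordan blocks; the rank sequence gives block sizes [2, 1].

Assembling the blocks gives the Jordan form J above.

J = [[2, 1, 0], [0, 2, 0], [0, 0, 2]]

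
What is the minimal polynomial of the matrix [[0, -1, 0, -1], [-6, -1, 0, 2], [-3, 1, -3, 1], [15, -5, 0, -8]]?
The characteristic polynomial factors as (x + 3)^4. The minimal polynomial is ∏(x - λ)^{k_λ} where k_λ is the size of the largest Jordan block at λ.

For λ = -3: rank(A + 3I) = 1, and the largest Jordan block has size 2 (the smallest k with rank((A + 3I)^k) = rank((A + 3I)^(k+1))).

So m_A(x) = (x + 3)^2.

m_A(x) = (x + 3)^2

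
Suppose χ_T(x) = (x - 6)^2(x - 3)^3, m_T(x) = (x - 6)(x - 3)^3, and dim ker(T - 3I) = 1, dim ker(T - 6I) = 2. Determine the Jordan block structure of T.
Jordan blocks: (3, 3), (6, 1), (6, 1)

λ = 3: algebraic multiplicity 3 (exponent in χ_T), largest block size 3 (exponent in m_T), 1 block (geometric multiplicity). This forces block sizes [3].
λ = 6: algebraic multiplicity 2 (exponent in χ_T), largest block size 1 (exponent in m_T), 2 blocks (geometric multiplicity). These force block sizes [1, 1].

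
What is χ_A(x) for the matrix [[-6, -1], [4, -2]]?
χ_A(x) = (x + 4)^2

xI - A = [[x + 6, 1], [-4, x + 2]].

Expanding det(xI - A) along the first row:
det(xI - A) = + (x + 6)·det([[x + 2]]) - (1)·det([[-4]]).

Evaluating gives χ_A(x) = x^2 + 8x + 16 = (x + 4)^2.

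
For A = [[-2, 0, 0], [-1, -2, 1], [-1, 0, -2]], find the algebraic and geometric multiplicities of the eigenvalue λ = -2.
The characteristic polynomial is (x + 2)^3, so the factor x + 2 appears with exponent 3: the algebraic multiplicity is 3.

rank(A + 2I) = 2, so the eigenspace has dimension 3 - 2 = 1: the geometric multiplicity is 1.

Since 1 < 3, A is not diagonalizable.

algebraic multiplicity 3, geometric multiplicity 1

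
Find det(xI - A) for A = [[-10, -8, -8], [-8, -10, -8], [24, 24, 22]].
xI - A = [[x + 10, 8, 8], [8, x + 10, 8], [-24, -24, x - 22]].

Expanding det(xI - A) along the first row:
det(xI - A) = + (x + 10)·det([[x + 10, 8], [-24, x - 22]]) - (8)·det([[8, 8], [-24, x - 22]]) + (8)·det([[8, x + 10], [-24, -24]]).

Evaluating gives χ_A(x) = x^3 - 2x^2 - 20x - 24 = (x - 6)(x + 2)^2.

χ_A(x) = (x - 6)(x + 2)^2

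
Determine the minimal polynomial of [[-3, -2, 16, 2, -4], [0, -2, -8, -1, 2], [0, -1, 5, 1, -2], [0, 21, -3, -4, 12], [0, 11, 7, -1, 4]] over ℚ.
The characteristic polynomial factors as (x - 2)^3(x + 3)^2. The minimal polynomial is ∏(x - λ)^{k_λ} where k_λ is the size of the largest Jordan block at λ.

For λ = -3: rank(A + 3I) = 3, and the largest Jordan block has size 1 (the smallest k with rank((A + 3I)^k) = rank((A + 3I)^(k+1))).
For λ = 2: rank(A - 2I) = 3, and the largest Jordan block has size 2 (the smallest k with rank((A - 2I)^k) = rank((A - 2I)^(k+1))).

So m_A(x) = (x - 2)^2(x + 3).

m_A(x) = (x - 2)^2(x + 3)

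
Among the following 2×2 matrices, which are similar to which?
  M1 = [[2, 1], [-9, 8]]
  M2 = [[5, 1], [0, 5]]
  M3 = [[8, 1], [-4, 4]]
Characteristic polynomials: χ_{M1} = (x - 5)^2, χ_{M2} = (x - 5)^2, χ_{M3} = (x - 6)^2.

{M1, M2}: invariant factors (x - 5)^2.

{M3}: invariant factors (x - 6)^2.

Matrices are similar if and only if their invariant-factor lists agree; the partition into similarity classes is {M1, M2}, {M3}.

2 classes: {M1, M2}, {M3}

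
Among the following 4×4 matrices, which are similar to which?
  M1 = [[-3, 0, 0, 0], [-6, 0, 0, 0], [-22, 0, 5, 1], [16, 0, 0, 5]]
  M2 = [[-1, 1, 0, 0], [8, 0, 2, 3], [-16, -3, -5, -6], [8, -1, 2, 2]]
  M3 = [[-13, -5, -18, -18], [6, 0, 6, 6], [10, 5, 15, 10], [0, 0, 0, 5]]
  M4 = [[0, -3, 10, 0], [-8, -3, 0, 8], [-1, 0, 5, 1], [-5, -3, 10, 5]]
Characteristic polynomials: χ_{M1} = x(x - 5)^2(x + 3), χ_{M2} = (x + 1)^4, χ_{M3} = x(x - 5)^2(x + 3), χ_{M4} = x(x - 5)^2(x + 3).

{M1, M4}: invariant factors x(x - 5)^2(x + 3).

{M2}: invariant factors x + 1, (x + 1)^3.

{M3}: invariant factors x - 5, x(x - 5)(x + 3).

Matrices are similar if and only if their invariant-factor lists agree; the partition into similarity classes is {M1, M4}, {M2}, {M3}.

3 classes: {M1, M4}, {M2}, {M3}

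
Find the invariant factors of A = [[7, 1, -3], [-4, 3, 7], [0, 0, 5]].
The Jordan structure of A has elementary divisors (x - 5)^3. Arranging the block sizes at each eigenvalue in decreasing order and taking row products gives the invariant factors.

Invariant factors (smallest first, each dividing the next): (x - 5)^3.

Check: the last factor (x - 5)^3 is the minimal polynomial, and the product (x - 5)^3 is the characteristic polynomial.

(x - 5)^3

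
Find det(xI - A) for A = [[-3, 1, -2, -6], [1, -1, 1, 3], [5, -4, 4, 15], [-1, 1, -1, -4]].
xI - A = [[x + 3, -1, 2, 6], [-1, x + 1, -1, -3], [-5, 4, x - 4, -15], [1, -1, 1, x + 4]].

Expanding det(xI - A) along the first row:
det(xI - A) = + (x + 3)·det([[x + 1, -1, -3], [4, x - 4, -15], [-1, 1, x + 4]]) - (-1)·det([[-1, -1, -3], [-5, x - 4, -15], [1, 1, x + 4]]) + (2)·det([[-1, x + 1, -3], [-5, 4, -15], [1, -1, x + 4]]) - (6)·det([[-1, x + 1, -1], [-5, 4, x - 4], [1, -1, 1]]).

Evaluating gives χ_A(x) = x^4 + 4x^3 + 6x^2 + 4x + 1 = (x + 1)^4.

χ_A(x) = (x + 1)^4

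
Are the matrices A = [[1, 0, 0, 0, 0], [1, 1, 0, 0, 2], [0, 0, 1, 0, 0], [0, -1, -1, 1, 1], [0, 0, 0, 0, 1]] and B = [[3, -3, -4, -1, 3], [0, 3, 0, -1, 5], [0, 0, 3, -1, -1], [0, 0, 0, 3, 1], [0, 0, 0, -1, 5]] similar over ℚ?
No.

trace(A) = 5 but trace(B) = 17. The trace is a similarity invariant, so A and B are not similar.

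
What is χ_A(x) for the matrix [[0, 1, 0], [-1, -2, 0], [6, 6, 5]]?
xI - A = [[x, -1, 0], [1, x + 2, 0], [-6, -6, x - 5]].

Expanding det(xI - A) along the first row:
det(xI - A) = + (x)·det([[x + 2, 0], [-6, x - 5]]) - (-1)·det([[1, 0], [-6, x - 5]]) + (0)·det([[1, x + 2], [-6, -6]]).

Evaluating gives χ_A(x) = x^3 - 3x^2 - 9x - 5 = (x - 5)(x + 1)^2.

χ_A(x) = (x - 5)(x + 1)^2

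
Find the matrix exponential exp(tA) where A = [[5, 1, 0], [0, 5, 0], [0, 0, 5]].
e^{tA} = [[e^{5*t}, t*e^{5*t}, 0], [0, e^{5*t}, 0], [0, 0, e^{5*t}]]

A has Jordan form J = [[5, 1, 0], [0, 5, 0], [0, 0, 5]] with A = PJP^{-1}, so e^{tA} = P e^{tJ} P^{-1}.

For a Jordan block J_k(λ), e^{tJ_k(λ)} = e^{λt} · (I + tN + t^2 N^2/2! + ... + t^{k-1} N^{k-1}/(k-1)!) where N is the nilpotent superdiagonal part.

Assembling the blocks and conjugating back gives the entries of e^{tA} as shown above.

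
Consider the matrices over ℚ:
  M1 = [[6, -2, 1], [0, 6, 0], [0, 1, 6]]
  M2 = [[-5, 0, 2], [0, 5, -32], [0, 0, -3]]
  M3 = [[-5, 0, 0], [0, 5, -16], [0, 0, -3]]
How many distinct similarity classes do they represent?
2 classes: {M1}, {M2, M3}

Characteristic polynomials: χ_{M1} = (x - 6)^3, χ_{M2} = (x - 5)(x + 3)(x + 5), χ_{M3} = (x - 5)(x + 3)(x + 5).

{M1}: invariant factors (x - 6)^3.

{M2, M3}: invariant factors (x - 5)(x + 3)(x + 5).

Matrices are similar if and only if their invariant-factor lists agree; the partition into similarity classes is {M1}, {M2, M3}.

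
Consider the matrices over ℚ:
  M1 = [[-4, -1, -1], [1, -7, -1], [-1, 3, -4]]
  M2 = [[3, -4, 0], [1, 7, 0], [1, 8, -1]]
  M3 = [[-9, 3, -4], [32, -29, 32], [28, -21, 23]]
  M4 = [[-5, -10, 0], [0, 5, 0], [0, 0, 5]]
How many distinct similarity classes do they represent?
4 classes: {M1}, {M2}, {M3}, {M4}

Characteristic polynomials: χ_{M1} = (x + 5)^3, χ_{M2} = (x - 5)^2(x + 1), χ_{M3} = (x + 5)^3, χ_{M4} = (x - 5)^2(x + 5).

{M1}: invariant factors (x + 5)^3.

{M2}: invariant factors (x - 5)^2(x + 1).

{M3}: invariant factors x + 5, (x + 5)^2.

{M4}: invariant factors x - 5, (x - 5)(x + 5).

Matrices are similar if and only if their invariant-factor lists agree; the partition into similarity classes is {M1}, {M2}, {M3}, {M4}.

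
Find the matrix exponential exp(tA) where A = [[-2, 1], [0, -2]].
A has Jordan form J = [[-2, 1], [0, -2]] with A = PJP^{-1}, so e^{tA} = P e^{tJ} P^{-1}.

For a Jordan block J_k(λ), e^{tJ_k(λ)} = e^{λt} · (I + tN + t^2 N^2/2! + ... + t^{k-1} N^{k-1}/(k-1)!) where N is the nilpotent superdiagonal part.

Assembling the blocks and conjugating back gives the entries of e^{tA} as shown above.

e^{tA} = [[e^{-2*t}, t*e^{-2*t}], [0, e^{-2*t}]]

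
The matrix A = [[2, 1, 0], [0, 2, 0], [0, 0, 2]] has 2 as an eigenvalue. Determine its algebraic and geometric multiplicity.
The characteristic polynomial is (x - 2)^3, so the factor x - 2 appears with exponent 3: the algebraic multiplicity is 3.

rank(A - 2I) = 1, so the eigenspace has dimension 3 - 1 = 2: the geometric multiplicity is 2.

Since 2 < 3, A is not diagonalizable.

algebraic multiplicity 3, geometric multiplicity 2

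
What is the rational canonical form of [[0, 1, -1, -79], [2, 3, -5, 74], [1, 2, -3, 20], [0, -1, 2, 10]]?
R = [[0, 0, 0, -45], [1, 0, 0, 54], [0, 1, 0, -34], [0, 0, 1, 10]]

The invariant factors of A (the non-unit diagonal entries of the Smith normal form of xI - A over ℚ[x]) are (x - 5)(x - 3)(x^2 - 2x + 3), each dividing the next. The characteristic polynomial is their product, (x - 5)(x - 3)(x^2 - 2x + 3).

The rational canonical form is the block-diagonal matrix of companion matrices C(f_i):
R = [[0, 0, 0, -45], [1, 0, 0, 54], [0, 1, 0, -34], [0, 0, 1, 10]].

Note the characteristic polynomial does not split into linear factors over ℚ, so A has no Jordan form over ℚ; the rational canonical form exists over any field.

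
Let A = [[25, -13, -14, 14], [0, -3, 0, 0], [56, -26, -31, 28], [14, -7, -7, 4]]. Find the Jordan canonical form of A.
J = [[-3, 1, 0, 0], [0, -3, 0, 0], [0, 0, -3, 0], [0, 0, 0, 4]]

The characteristic polynomial is det(xI - A) = (x - 4)(x + 3)^3, so the eigenvalues are -3 (algebraic multiplicity 3), 4 (algebraic multiplicity 1).

For λ = -3: rank(A + 3I) = 2, rank((A + 3I)^2) = 1. The eigenspace has dimension 4 - 2 = 2, so there are 2 Jordan blocks; the rank sequence gives block sizes [2, 1].

For λ = 4: algebraic multiplicity 1 gives one 1×1 block.

Assembling the blocks gives the Jordan form J above.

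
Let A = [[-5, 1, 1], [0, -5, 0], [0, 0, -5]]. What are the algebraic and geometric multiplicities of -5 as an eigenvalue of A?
The characteristic polynomial is (x + 5)^3, so the factor x + 5 appears with exponent 3: the algebraic multiplicity is 3.

rank(A + 5I) = 1, so the eigenspace has dimension 3 - 1 = 2: the geometric multiplicity is 2.

Since 2 < 3, A is not diagonalizable.

algebraic multiplicity 3, geometric multiplicity 2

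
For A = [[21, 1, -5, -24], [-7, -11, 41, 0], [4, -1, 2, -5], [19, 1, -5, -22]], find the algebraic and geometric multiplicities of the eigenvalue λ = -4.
algebraic multiplicity 3, geometric multiplicity 1

The characteristic polynomial is (x - 2)(x + 4)^3, so the factor x + 4 appears with exponent 3: the algebraic multiplicity is 3.

rank(A + 4I) = 3, so the eigenspace has dimension 4 - 3 = 1: the geometric multiplicity is 1.

Since 1 < 3, A is not diagonalizable.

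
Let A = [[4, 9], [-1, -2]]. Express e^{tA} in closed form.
A has Jordan form J = [[1, 1], [0, 1]] with A = PJP^{-1}, so e^{tA} = P e^{tJ} P^{-1}.

For a Jordan block J_k(λ), e^{tJ_k(λ)} = e^{λt} · (I + tN + t^2 N^2/2! + ... + t^{k-1} N^{k-1}/(k-1)!) where N is the nilpotent superdiagonal part.

Assembling the blocks and conjugating back gives the entries of e^{tA} as shown above.

e^{tA} = [[(3*t + 1)*e^{t}, 9*t*e^{t}], [-t*e^{t}, (1 - 3*t)*e^{t}]]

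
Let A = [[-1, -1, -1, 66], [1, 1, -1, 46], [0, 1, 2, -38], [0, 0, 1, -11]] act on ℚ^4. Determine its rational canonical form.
The invariant factors of A (the non-unit diagonal entries of the Smith normal form of xI - A over ℚ[x]) are (x - 2)(x + 3)^2(x + 5), each dividing the next. The characteristic polynomial is their product, (x - 2)(x + 3)^2(x + 5).

The rational canonical form is the block-diagonal matrix of companion matrices C(f_i):
R = [[0, 0, 0, 90], [1, 0, 0, 33], [0, 1, 0, -17], [0, 0, 1, -9]].

R = [[0, 0, 0, 90], [1, 0, 0, 33], [0, 1, 0, -17], [0, 0, 1, -9]]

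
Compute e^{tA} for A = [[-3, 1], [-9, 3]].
A has Jordan form J = [[0, 1], [0, 0]] with A = PJP^{-1}, so e^{tA} = P e^{tJ} P^{-1}.

For a Jordan block J_k(λ), e^{tJ_k(λ)} = e^{λt} · (I + tN + t^2 N^2/2! + ... + t^{k-1} N^{k-1}/(k-1)!) where N is the nilpotent superdiagonal part.

Assembling the blocks and conjugating back gives the entries of e^{tA} as shown above.

e^{tA} = [[1 - 3*t, t], [-9*t, 3*t + 1]]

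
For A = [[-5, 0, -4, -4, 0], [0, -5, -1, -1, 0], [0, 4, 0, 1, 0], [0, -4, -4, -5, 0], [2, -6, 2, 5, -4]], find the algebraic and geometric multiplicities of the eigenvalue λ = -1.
algebraic multiplicity 1, geometric multiplicity 1

The characteristic polynomial is (x + 1)(x + 4)^2(x + 5)^2, so the factor x + 1 appears with exponent 1: the algebraic multiplicity is 1.

rank(A + I) = 4, so the eigenspace has dimension 5 - 4 = 1: the geometric multiplicity is 1.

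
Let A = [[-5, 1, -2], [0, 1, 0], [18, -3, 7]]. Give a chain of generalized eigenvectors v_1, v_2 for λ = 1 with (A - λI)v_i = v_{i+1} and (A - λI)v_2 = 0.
v_1 = [[1, -1, -4]]^T, v_2 = [[1, 0, -3]]^T

We seek v_1 ∈ ker((A - I)^2) \ ker(A - I), then set v_{i+1} = (A - I) v_i.

One such chain is v_1 = [[1, -1, -4]]^T, v_2 = [[1, 0, -3]]^T. Check: (A - I) v_2 = [[0, 0, 0]]^T = 0.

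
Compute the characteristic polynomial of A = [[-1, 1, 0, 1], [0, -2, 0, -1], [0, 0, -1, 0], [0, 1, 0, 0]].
χ_A(x) = (x + 1)^4

xI - A = [[x + 1, -1, 0, -1], [0, x + 2, 0, 1], [0, 0, x + 1, 0], [0, -1, 0, x]].

Expanding det(xI - A) along the first row:
det(xI - A) = + (x + 1)·det([[x + 2, 0, 1], [0, x + 1, 0], [-1, 0, x]]) - (-1)·det([[0, 0, 1], [0, x + 1, 0], [0, 0, x]]) + (0)·det([[0, x + 2, 1], [0, 0, 0], [0, -1, x]]) - (-1)·det([[0, x + 2, 0], [0, 0, x + 1], [0, -1, 0]]).

Evaluating gives χ_A(x) = x^4 + 4x^3 + 6x^2 + 4x + 1 = (x + 1)^4.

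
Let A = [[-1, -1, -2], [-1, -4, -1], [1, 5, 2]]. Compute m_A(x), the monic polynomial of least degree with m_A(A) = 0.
The characteristic polynomial factors as (x - 1)(x + 2)^2. The minimal polynomial is ∏(x - λ)^{k_λ} where k_λ is the size of the largest Jordan block at λ.

For λ = -2: rank(A + 2I) = 2, and the largest Jordan block has size 2 (the smallest k with rank((A + 2I)^k) = rank((A + 2I)^(k+1))).
For λ = 1: rank(A - I) = 2, and the largest Jordan block has size 1 (the smallest k with rank((A - I)^k) = rank((A - I)^(k+1))).

So m_A(x) = (x - 1)(x + 2)^2.

m_A(x) = (x - 1)(x + 2)^2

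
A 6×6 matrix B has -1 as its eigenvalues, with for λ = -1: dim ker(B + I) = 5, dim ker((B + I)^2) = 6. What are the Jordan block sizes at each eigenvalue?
Jordan blocks: (-1, 2), (-1, 1), (-1, 1), (-1, 1), (-1, 1)

λ = -1: successive nullity increments [5, 1] count blocks of size ≥ k; block sizes are [2, 1, 1, 1, 1].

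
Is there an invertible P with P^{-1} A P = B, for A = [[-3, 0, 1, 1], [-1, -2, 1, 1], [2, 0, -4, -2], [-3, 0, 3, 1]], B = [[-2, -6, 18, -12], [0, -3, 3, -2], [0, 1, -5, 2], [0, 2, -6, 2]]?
Yes.

Two matrices over a field are similar if and only if they have the same invariant factors.

Both A and B have characteristic polynomial (x + 2)^4 and minimal polynomial (x + 2)^2. Computing further, both have invariant factors x + 2, x + 2, (x + 2)^2. Hence A and B are similar.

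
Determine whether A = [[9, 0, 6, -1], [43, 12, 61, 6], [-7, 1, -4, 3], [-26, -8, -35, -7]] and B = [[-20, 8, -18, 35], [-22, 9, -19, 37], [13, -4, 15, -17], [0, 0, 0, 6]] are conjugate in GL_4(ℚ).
Yes.

Two matrices over a field are similar if and only if they have the same invariant factors.

Both A and B have characteristic polynomial (x - 6)^2(x + 1)^2 and minimal polynomial (x - 6)^2(x + 1)^2. Computing further, both have invariant factors (x - 6)^2(x + 1)^2. Hence A and B are similar.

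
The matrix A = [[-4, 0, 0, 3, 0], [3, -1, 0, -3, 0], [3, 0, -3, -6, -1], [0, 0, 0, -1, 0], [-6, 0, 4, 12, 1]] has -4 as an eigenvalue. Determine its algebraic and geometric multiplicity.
algebraic multiplicity 1, geometric multiplicity 1

The characteristic polynomial is (x + 1)^4(x + 4), so the factor x + 4 appears with exponent 1: the algebraic multiplicity is 1.

rank(A + 4I) = 4, so the eigenspace has dimension 5 - 4 = 1: the geometric multiplicity is 1.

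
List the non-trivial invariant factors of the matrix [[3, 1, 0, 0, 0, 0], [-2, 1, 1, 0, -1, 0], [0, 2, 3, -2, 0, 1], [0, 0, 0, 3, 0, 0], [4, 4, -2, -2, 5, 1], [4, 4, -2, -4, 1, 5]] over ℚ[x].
x - 3, (x - 4)^2(x - 3)^3

The Jordan structure of A has elementary divisors (x - 3)^3, (x - 3), (x - 4)^2. Arranging the block sizes at each eigenvalue in decreasing order and taking row products gives the invariant factors.

Invariant factors (smallest first, each dividing the next): x - 3, (x - 4)^2(x - 3)^3.

Check: the last factor (x - 4)^2(x - 3)^3 is the minimal polynomial, and the product (x - 4)^2(x - 3)^4 is the characteristic polynomial.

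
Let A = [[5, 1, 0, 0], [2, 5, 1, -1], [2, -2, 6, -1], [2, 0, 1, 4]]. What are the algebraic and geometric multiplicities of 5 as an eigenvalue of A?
The characteristic polynomial is (x - 5)^4, so the factor x - 5 appears with exponent 4: the algebraic multiplicity is 4.

rank(A - 5I) = 2, so the eigenspace has dimension 4 - 2 = 2: the geometric multiplicity is 2.

Since 2 < 4, A is not diagonalizable.

algebraic multiplicity 4, geometric multiplicity 2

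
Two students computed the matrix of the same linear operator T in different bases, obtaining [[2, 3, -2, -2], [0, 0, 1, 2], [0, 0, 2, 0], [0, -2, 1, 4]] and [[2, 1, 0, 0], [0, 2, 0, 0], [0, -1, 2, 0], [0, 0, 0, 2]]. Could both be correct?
No.

Both have characteristic polynomial (x - 2)^4, but the minimal polynomial of A is (x - 2)^3 while the minimal polynomial of B is (x - 2)^2. The minimal polynomial is a similarity invariant, so A and B are not similar.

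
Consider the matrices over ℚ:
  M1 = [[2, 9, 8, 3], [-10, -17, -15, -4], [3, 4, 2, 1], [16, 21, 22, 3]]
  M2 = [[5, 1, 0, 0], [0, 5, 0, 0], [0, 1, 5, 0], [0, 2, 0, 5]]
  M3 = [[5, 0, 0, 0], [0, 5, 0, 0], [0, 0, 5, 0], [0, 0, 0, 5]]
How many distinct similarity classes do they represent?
3 classes: {M1}, {M2}, {M3}

Characteristic polynomials: χ_{M1} = (x + 2)^2(x + 3)^2, χ_{M2} = (x - 5)^4, χ_{M3} = (x - 5)^4.

{M1}: invariant factors (x + 2)^2(x + 3)^2.

{M2}: invariant factors x - 5, x - 5, (x - 5)^2.

{M3}: invariant factors x - 5, x - 5, x - 5, x - 5.

Matrices are similar if and only if their invariant-factor lists agree; the partition into similarity classes is {M1}, {M2}, {M3}.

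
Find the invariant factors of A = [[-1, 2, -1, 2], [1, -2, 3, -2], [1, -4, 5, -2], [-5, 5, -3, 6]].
The Jordan structure of A has elementary divisors (x - 2)^3, (x - 2). Arranging the block sizes at each eigenvalue in decreasing order and taking row products gives the invariant factors.

Invariant factors (smallest first, each dividing the next): x - 2, (x - 2)^3.

Check: the last factor (x - 2)^3 is the minimal polynomial, and the product (x - 2)^4 is the characteristic polynomial.

x - 2, (x - 2)^3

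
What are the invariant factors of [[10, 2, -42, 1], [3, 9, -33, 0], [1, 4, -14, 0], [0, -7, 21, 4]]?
The Jordan structure of A has elementary divisors (x + 3), (x - 4)^3. Arranging the block sizes at each eigenvalue in decreasing order and taking row products gives the invariant factors.

Invariant factors (smallest first, each dividing the next): (x - 4)^3(x + 3).

Check: the last factor (x - 4)^3(x + 3) is the minimal polynomial, and the product (x - 4)^3(x + 3) is the characteristic polynomial.

(x - 4)^3(x + 3)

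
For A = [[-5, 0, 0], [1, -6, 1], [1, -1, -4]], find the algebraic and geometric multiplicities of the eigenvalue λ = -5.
The characteristic polynomial is (x + 5)^3, so the factor x + 5 appears with exponent 3: the algebraic multiplicity is 3.

rank(A + 5I) = 1, so the eigenspace has dimension 3 - 1 = 2: the geometric multiplicity is 2.

Since 2 < 3, A is not diagonalizable.

algebraic multiplicity 3, geometric multiplicity 2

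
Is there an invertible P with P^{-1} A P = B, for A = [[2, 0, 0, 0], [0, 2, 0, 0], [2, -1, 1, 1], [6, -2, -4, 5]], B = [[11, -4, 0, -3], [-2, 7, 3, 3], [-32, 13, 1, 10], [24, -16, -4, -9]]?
No.

Both have characteristic polynomial (x - 3)^2(x - 2)^2, but the minimal polynomial of A is (x - 3)^2(x - 2) while the minimal polynomial of B is (x - 3)^2(x - 2)^2. The minimal polynomial is a similarity invariant, so A and B are not similar.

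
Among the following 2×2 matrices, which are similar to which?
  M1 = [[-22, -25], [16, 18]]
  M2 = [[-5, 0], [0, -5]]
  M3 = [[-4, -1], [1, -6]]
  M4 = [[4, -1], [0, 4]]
Characteristic polynomials: χ_{M1} = (x + 2)^2, χ_{M2} = (x + 5)^2, χ_{M3} = (x + 5)^2, χ_{M4} = (x - 4)^2.

{M1}: invariant factors (x + 2)^2.

{M2}: invariant factors x + 5, x + 5.

{M3}: invariant factors (x + 5)^2.

{M4}: invariant factors (x - 4)^2.

Matrices are similar if and only if their invariant-factor lists agree; the partition into similarity classes is {M1}, {M2}, {M3}, {M4}.

4 classes: {M1}, {M2}, {M3}, {M4}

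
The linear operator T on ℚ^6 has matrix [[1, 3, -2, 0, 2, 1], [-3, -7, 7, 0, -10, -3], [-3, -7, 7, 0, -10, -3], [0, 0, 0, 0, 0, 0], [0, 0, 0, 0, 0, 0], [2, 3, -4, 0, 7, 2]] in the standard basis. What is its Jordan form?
J = [[0, 1, 0, 0, 0, 0], [0, 0, 1, 0, 0, 0], [0, 0, 0, 0, 0, 0], [0, 0, 0, 0, 0, 0], [0, 0, 0, 0, 0, 0], [0, 0, 0, 0, 0, 3]]

The characteristic polynomial is det(xI - A) = x^5(x - 3), so the eigenvalues are 0 (algebraic multiplicity 5), 3 (algebraic multiplicity 1).

For λ = 0: rank(A) = 3, rank(A^2) = 2, rank(A^3) = 1. The eigenspace has dimension 6 - 3 = 3, so there are 3 Jordan blocks; the rank sequence gives block sizes [3, 1, 1].

For λ = 3: algebraic multiplicity 1 gives one 1×1 block.

Assembling the blocks gives the Jordan form J above.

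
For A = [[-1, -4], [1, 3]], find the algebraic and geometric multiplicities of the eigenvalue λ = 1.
algebraic multiplicity 2, geometric multiplicity 1

The characteristic polynomial is (x - 1)^2, so the factor x - 1 appears with exponent 2: the algebraic multiplicity is 2.

rank(A - I) = 1, so the eigenspace has dimension 2 - 1 = 1: the geometric multiplicity is 1.

Since 1 < 2, A is not diagonalizable.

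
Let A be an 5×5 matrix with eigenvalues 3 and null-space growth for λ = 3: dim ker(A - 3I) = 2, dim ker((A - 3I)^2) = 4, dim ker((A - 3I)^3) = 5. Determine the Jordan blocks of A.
λ = 3: successive nullity increments [2, 2, 1] count blocks of size ≥ k; block sizes are [3, 2].

Jordan blocks: (3, 3), (3, 2)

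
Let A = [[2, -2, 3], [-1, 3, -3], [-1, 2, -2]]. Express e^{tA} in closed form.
A has Jordan form J = [[1, 1, 0], [0, 1, 0], [0, 0, 1]] with A = PJP^{-1}, so e^{tA} = P e^{tJ} P^{-1}.

For a Jordan block J_k(λ), e^{tJ_k(λ)} = e^{λt} · (I + tN + t^2 N^2/2! + ... + t^{k-1} N^{k-1}/(k-1)!) where N is the nilpotent superdiagonal part.

Assembling the blocks and conjugating back gives the entries of e^{tA} as shown above.

e^{tA} = [[(t + 1)*e^{t}, -2*t*e^{t}, 3*t*e^{t}], [-t*e^{t}, (2*t + 1)*e^{t}, -3*t*e^{t}], [-t*e^{t}, 2*t*e^{t}, (1 - 3*t)*e^{t}]]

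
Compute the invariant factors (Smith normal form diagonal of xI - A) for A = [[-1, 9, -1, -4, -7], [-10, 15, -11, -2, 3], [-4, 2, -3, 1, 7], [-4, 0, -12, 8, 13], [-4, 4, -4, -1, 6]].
(x - 5)^2, (x - 5)^3

The Jordan structure of A has elementary divisors (x - 5)^3, (x - 5)^2. Arranging the block sizes at each eigenvalue in decreasing order and taking row products gives the invariant factors.

Invariant factors (smallest first, each dividing the next): (x - 5)^2, (x - 5)^3.

Check: the last factor (x - 5)^3 is the minimal polynomial, and the product (x - 5)^5 is the characteristic polynomial.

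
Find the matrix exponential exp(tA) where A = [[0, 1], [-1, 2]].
A has Jordan form J = [[1, 1], [0, 1]] with A = PJP^{-1}, so e^{tA} = P e^{tJ} P^{-1}.

For a Jordan block J_k(λ), e^{tJ_k(λ)} = e^{λt} · (I + tN + t^2 N^2/2! + ... + t^{k-1} N^{k-1}/(k-1)!) where N is the nilpotent superdiagonal part.

Assembling the blocks and conjugating back gives the entries of e^{tA} as shown above.

e^{tA} = [[(1 - t)*e^{t}, t*e^{t}], [-t*e^{t}, (t + 1)*e^{t}]]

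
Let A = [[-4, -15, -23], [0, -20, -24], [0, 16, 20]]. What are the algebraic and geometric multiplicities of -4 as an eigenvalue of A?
algebraic multiplicity 2, geometric multiplicity 1

The characteristic polynomial is (x - 4)(x + 4)^2, so the factor x + 4 appears with exponent 2: the algebraic multiplicity is 2.

rank(A + 4I) = 2, so the eigenspace has dimension 3 - 2 = 1: the geometric multiplicity is 1.

Since 1 < 2, A is not diagonalizable.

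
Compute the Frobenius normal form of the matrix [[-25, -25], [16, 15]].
The invariant factors of A (the non-unit diagonal entries of the Smith normal form of xI - A over ℚ[x]) are (x + 5)^2, each dividing the next. The characteristic polynomial is their product, (x + 5)^2.

The rational canonical form is the block-diagonal matrix of companion matrices C(f_i):
R = [[0, -25], [1, -10]].

R = [[0, -25], [1, -10]]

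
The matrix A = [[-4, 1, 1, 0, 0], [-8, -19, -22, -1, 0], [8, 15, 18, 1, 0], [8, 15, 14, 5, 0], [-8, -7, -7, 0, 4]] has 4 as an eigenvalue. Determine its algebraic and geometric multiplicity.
The characteristic polynomial is (x - 4)^3(x + 4)^2, so the factor x - 4 appears with exponent 3: the algebraic multiplicity is 3.

rank(A - 4I) = 3, so the eigenspace has dimension 5 - 3 = 2: the geometric multiplicity is 2.

Since 2 < 3, A is not diagonalizable.

algebraic multiplicity 3, geometric multiplicity 2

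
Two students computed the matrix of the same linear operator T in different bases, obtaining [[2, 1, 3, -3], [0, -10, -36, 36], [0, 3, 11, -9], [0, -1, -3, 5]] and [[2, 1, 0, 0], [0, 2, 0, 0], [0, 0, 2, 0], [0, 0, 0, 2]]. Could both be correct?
Yes.

Two matrices over a field are similar if and only if they have the same invariant factors.

Both A and B have characteristic polynomial (x - 2)^4 and minimal polynomial (x - 2)^2. Computing further, both have invariant factors x - 2, x - 2, (x - 2)^2. Hence A and B are similar.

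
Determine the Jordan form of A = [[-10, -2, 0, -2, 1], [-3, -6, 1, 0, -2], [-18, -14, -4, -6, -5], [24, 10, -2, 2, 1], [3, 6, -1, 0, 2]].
J = [[-4, 1, 0, 0, 0], [0, -4, 1, 0, 0], [0, 0, -4, 0, 0], [0, 0, 0, -4, 0], [0, 0, 0, 0, 0]]

The characteristic polynomial is det(xI - A) = x(x + 4)^4, so the eigenvalues are -4 (algebraic multiplicity 4), 0 (algebraic multiplicity 1).

For λ = -4: rank(A + 4I) = 3, rank((A + 4I)^2) = 2, rank((A + 4I)^3) = 1. The eigenspace has dimension 5 - 3 = 2, so there are 2 Jordan blocks; the rank sequence gives block sizes [3, 1].

For λ = 0: algebraic multiplicity 1 gives one 1×1 block.

Assembling the blocks gives the Jordan form J above.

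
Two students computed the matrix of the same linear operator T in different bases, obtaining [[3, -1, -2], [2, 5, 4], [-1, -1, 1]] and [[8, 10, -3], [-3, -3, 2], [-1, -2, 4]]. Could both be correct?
Two matrices over a field are similar if and only if they have the same invariant factors.

Both A and B have characteristic polynomial (x - 3)^3 and minimal polynomial (x - 3)^3. Computing further, both have invariant factors (x - 3)^3. Hence A and B are similar.

Yes.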